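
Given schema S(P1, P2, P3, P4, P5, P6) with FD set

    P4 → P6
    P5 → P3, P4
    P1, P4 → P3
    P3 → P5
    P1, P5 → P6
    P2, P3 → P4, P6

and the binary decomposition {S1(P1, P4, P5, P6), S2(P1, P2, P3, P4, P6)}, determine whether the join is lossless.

Yes

Common attributes: S1 ∩ S2 = {P1, P4, P6}.
Closure of {P1, P4, P6}: P1, P4 → P3 applies, adding P3; P3 → P5 applies, adding P5. So (P1, P4, P6)⁺ = {P1, P3, P4, P5, P6}.
This closure contains every attribute of S1, so S1 ∩ S2 → S1. The join is lossless.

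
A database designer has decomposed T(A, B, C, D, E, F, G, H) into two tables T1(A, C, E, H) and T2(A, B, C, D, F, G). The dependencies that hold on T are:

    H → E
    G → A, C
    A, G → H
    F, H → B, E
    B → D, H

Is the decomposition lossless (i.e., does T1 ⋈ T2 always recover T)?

No

Common attributes: T1 ∩ T2 = {A, C}.
No dependency enlarges {A, C}, so (A, C)⁺ = {A, C}.
The closure contains neither all of T1 = {A, C, E, H} nor all of T2 = {A, B, C, D, F, G}, so the common attributes are not a superkey of either fragment. The join is lossy.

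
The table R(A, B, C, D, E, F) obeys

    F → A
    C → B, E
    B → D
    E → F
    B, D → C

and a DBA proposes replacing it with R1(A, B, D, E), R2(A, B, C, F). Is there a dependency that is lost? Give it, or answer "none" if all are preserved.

Check E → F: no single fragment contains all of {E, F}, and the restricted closure of {E} across the fragments never reaches {F}.
F → A is preserved.
C → B, E is preserved.
B → D is preserved.
B, D → C is preserved.

E → F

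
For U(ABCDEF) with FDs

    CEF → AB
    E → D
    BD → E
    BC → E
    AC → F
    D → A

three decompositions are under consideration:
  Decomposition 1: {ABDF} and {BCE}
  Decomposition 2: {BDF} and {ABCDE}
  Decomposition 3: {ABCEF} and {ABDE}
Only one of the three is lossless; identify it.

Decomposition 3

Decomposition 1: common = {B}, closure = {B} → lossy.
Decomposition 2: common = {BD}, closure = {ABDE} → lossy.
Decomposition 3: common = {ABE}, closure = {ABDE} → lossless.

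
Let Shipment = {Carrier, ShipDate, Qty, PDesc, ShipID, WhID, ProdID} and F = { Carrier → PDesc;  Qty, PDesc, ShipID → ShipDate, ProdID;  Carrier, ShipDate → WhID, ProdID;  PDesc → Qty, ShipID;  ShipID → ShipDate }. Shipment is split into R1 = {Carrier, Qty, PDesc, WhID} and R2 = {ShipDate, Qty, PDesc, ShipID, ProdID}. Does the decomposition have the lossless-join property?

Yes

Common attributes: R1 ∩ R2 = {Qty, PDesc}.
Closure of {Qty, PDesc}: PDesc → Qty, ShipID applies, adding ShipID; ShipID → ShipDate applies, adding ShipDate; Qty, PDesc, ShipID → ShipDate, ProdID applies, adding ProdID. So (Qty, PDesc)⁺ = {ShipDate, Qty, PDesc, ShipID, ProdID}.
This closure contains every attribute of R2, so R1 ∩ R2 → R2. The join is lossless.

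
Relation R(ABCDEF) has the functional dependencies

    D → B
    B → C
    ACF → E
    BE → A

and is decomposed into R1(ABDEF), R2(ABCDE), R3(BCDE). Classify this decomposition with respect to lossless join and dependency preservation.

lossless but not dependency-preserving

Lossless test (chase): Rows 1 and 2 agree on B; apply B→C and equate their C entries. Rows 1 and 3 agree on BE; apply BE→A and equate their A entries. Row 1 is now all distinguished symbols — the join is lossless.
Dependency preservation: the restricted closure of {ACF} across the fragments never reaches {E}, so ACF → E cannot be enforced without a join — not preserved.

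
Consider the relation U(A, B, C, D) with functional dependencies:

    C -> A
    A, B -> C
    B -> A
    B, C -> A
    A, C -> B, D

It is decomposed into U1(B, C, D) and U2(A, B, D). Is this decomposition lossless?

Yes

Common attributes: U1 ∩ U2 = {B, D}.
Closure of {B, D}: B → A applies, adding A; A, B → C applies, adding C. So (B, D)⁺ = {A, B, C, D}.
This closure contains every attribute of U1, so U1 ∩ U2 → U1. The join is lossless.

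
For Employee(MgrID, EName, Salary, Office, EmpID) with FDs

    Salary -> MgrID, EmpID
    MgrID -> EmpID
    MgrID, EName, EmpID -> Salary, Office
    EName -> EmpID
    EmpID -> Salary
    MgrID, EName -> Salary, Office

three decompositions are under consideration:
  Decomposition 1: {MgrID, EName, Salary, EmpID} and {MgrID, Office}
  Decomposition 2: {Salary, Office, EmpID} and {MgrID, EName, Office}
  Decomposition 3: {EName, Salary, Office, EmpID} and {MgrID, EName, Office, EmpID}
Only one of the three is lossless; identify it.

Decomposition 1: common = {MgrID}, closure = {MgrID, Salary, EmpID} → lossy.
Decomposition 2: common = {Office}, closure = {Office} → lossy.
Decomposition 3: common = {EName, Office, EmpID}, closure = {MgrID, EName, Salary, Office, EmpID} → lossless.

Decomposition 3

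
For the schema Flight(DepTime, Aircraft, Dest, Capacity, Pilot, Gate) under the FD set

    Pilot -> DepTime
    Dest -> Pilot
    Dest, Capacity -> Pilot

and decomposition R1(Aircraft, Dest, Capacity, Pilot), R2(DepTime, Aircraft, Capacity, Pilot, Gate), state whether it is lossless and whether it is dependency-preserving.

Lossless test: (Aircraft, Capacity, Pilot)⁺ = {DepTime, Aircraft, Capacity, Pilot}, which is a superkey of neither fragment — lossy.
Dependency preservation: every FD's attributes lie within a single fragment, so each can be enforced locally — preserved.

lossy but dependency-preserving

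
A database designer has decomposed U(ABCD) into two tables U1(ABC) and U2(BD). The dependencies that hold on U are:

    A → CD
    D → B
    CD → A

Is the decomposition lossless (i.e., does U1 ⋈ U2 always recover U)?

Common attributes: U1 ∩ U2 = {B}.
No dependency enlarges {B}, so (B)⁺ = {B}.
The closure contains neither all of U1 = {ABC} nor all of U2 = {BD}, so the common attributes are not a superkey of either fragment. The join is lossy.

No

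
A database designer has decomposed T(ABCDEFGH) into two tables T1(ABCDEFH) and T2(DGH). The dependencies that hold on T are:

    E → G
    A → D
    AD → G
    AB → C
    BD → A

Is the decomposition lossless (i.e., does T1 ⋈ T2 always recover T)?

No

Common attributes: T1 ∩ T2 = {DH}.
No dependency enlarges {DH}, so (DH)⁺ = {DH}.
The closure contains neither all of T1 = {ABCDEFH} nor all of T2 = {DGH}, so the common attributes are not a superkey of either fragment. The join is lossy.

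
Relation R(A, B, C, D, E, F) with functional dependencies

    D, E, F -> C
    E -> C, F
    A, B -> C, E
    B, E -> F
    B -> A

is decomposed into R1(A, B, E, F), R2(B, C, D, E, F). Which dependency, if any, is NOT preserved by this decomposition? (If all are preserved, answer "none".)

D, E, F → C lies within R2.
E → C, F lies within R2.
A, B → C, E: restricted closure across fragments reaches C, E.
B, E → F lies within R1.
B → A lies within R1.
Every dependency is enforceable on the fragments, so the decomposition is dependency-preserving.

none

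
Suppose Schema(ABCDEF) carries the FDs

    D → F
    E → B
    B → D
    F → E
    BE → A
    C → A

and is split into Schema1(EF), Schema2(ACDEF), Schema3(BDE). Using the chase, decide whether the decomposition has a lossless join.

Chase test. Columns are ABCDEF; row i has aⱼ where attribute j ∈ Schemai, else bᵢⱼ.
Initial tableau (one row per fragment):
  row 1: b11 b12 b13 b14 a5 a6
  row 2: a1 b22 a3 a4 a5 a6
  row 3: b31 a2 b33 a4 a5 b36
Rows 2 and 3 agree on D; apply D→F and equate their F entries.
Rows 1 and 2 agree on E; apply E→B and equate their B entries.
Rows 1 and 3 agree on E; apply E→B and equate their B entries.
Rows 1 and 2 agree on B; apply B→D and equate their D entries.
Rows 1 and 2 agree on BE; apply BE→A and equate their A entries.
Rows 1 and 3 agree on BE; apply BE→A and equate their A entries.
Row 2 is now all distinguished symbols — the join is lossless.

Yes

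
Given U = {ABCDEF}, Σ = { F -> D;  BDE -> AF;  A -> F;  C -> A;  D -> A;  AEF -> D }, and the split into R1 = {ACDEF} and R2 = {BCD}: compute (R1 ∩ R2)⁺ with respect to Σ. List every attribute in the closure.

R1 ∩ R2 = {CD}.
C → A applies, adding A
A → F applies, adding F
Closure: {ACDF}.

ACDF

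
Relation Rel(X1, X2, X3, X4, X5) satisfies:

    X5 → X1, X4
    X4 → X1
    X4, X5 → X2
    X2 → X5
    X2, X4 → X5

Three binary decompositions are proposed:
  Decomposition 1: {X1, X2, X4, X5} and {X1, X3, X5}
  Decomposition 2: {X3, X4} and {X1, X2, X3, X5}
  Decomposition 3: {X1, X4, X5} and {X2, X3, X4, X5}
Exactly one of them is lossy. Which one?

Decomposition 2

Decomposition 1: common = {X1, X5}, closure = {X1, X2, X4, X5} → lossless.
Decomposition 2: common = {X3}, closure = {X3} → lossy.
Decomposition 3: common = {X4, X5}, closure = {X1, X2, X4, X5} → lossless.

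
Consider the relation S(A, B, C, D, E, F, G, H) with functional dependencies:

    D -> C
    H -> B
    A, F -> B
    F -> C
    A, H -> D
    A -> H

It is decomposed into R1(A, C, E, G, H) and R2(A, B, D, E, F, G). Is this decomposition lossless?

Common attributes: R1 ∩ R2 = {A, E, G}.
Closure of {A, E, G}: A → H applies, adding H; H → B applies, adding B; A, H → D applies, adding D; D → C applies, adding C. So (A, E, G)⁺ = {A, B, C, D, E, G, H}.
This closure contains every attribute of R1, so R1 ∩ R2 → R1. The join is lossless.

Yes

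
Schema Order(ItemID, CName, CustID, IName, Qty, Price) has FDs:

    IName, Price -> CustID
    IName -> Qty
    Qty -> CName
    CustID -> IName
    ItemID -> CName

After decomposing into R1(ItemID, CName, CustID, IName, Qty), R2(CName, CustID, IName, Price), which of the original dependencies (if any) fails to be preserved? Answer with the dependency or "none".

none

IName, Price → CustID lies within R2.
IName → Qty lies within R1.
Qty → CName lies within R1.
CustID → IName lies within R1.
ItemID → CName lies within R1.
Every dependency is enforceable on the fragments, so the decomposition is dependency-preserving.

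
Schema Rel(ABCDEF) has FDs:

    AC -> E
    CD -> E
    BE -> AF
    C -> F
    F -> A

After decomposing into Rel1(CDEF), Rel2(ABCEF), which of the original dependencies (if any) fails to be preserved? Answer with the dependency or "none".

none

AC → E lies within Rel2.
CD → E lies within Rel1.
BE → AF lies within Rel2.
C → F lies within Rel1.
F → A lies within Rel2.
Every dependency is enforceable on the fragments, so the decomposition is dependency-preserving.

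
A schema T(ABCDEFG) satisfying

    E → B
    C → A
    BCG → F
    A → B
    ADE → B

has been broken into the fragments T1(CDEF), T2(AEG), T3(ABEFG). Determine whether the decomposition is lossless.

No

Chase test. Columns are ABCDEFG; row i has aⱼ where attribute j ∈ Ti, else bᵢⱼ.
Initial tableau (one row per fragment):
  row 1: b11 b12 a3 a4 a5 a6 b17
  row 2: a1 b22 b23 b24 a5 b26 a7
  row 3: a1 a2 b33 b34 a5 a6 a7
Rows 1 and 2 agree on E; apply E→B and equate their B entries.
Rows 1 and 3 agree on E; apply E→B and equate their B entries.
No row becomes fully distinguished — the join is lossy.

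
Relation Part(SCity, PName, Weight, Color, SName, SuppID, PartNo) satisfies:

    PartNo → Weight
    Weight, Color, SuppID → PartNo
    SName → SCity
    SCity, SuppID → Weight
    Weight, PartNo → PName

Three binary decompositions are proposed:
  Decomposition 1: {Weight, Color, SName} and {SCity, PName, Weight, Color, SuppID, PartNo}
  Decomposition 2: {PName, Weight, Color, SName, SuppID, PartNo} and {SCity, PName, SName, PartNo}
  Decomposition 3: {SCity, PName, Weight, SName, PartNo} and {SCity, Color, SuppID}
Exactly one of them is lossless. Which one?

Decomposition 2

Decomposition 1: common = {Weight, Color}, closure = {Weight, Color} → lossy.
Decomposition 2: common = {PName, SName, PartNo}, closure = {SCity, PName, Weight, SName, PartNo} → lossless.
Decomposition 3: common = {SCity}, closure = {SCity} → lossy.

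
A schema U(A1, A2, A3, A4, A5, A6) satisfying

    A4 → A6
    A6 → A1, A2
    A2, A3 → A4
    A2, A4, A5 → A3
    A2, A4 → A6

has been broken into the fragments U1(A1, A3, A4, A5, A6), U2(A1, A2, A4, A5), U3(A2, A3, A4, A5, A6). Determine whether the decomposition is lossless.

Chase test. Columns are A1, A2, A3, A4, A5, A6; row i has aⱼ where attribute j ∈ Ui, else bᵢⱼ.
Initial tableau (one row per fragment):
  row 1: a1 b12 a3 a4 a5 a6
  row 2: a1 a2 b23 a4 a5 b26
  row 3: b31 a2 a3 a4 a5 a6
Rows 1 and 2 agree on A4; apply A4→A6 and equate their A6 entries.
Rows 1 and 2 agree on A6; apply A6→A1, A2 and equate their A1, A2 entries.
Rows 1 and 3 agree on A6; apply A6→A1, A2 and equate their A1, A2 entries.
Rows 1 and 2 agree on A2, A4, A5; apply A2, A4, A5→A3 and equate their A3 entries.
Row 1 is now all distinguished symbols — the join is lossless.

Yes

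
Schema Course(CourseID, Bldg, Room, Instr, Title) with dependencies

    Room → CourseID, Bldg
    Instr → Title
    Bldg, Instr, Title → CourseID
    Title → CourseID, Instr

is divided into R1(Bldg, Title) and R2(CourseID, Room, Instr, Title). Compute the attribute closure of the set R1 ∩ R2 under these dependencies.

CourseID, Instr, Title

R1 ∩ R2 = {Title}.
Title → CourseID, Instr applies, adding CourseID, Instr
Closure: {CourseID, Instr, Title}.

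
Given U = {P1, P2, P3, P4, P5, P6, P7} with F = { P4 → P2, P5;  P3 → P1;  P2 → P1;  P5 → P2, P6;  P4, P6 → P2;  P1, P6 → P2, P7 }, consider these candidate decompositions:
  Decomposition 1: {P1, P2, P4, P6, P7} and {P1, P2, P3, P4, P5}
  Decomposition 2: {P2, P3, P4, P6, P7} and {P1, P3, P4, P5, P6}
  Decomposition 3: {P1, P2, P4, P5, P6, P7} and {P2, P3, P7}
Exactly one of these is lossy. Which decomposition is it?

Decomposition 1: common = {P1, P2, P4}, closure = {P1, P2, P4, P5, P6, P7} → lossless.
Decomposition 2: common = {P3, P4, P6}, closure = {P1, P2, P3, P4, P5, P6, P7} → lossless.
Decomposition 3: common = {P2, P7}, closure = {P1, P2, P7} → lossy.

Decomposition 3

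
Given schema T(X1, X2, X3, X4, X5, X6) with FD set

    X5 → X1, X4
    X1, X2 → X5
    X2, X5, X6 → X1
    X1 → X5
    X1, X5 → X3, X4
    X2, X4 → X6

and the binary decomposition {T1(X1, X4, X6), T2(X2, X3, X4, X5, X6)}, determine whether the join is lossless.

No

Common attributes: T1 ∩ T2 = {X4, X6}.
No dependency enlarges {X4, X6}, so (X4, X6)⁺ = {X4, X6}.
The closure contains neither all of T1 = {X1, X4, X6} nor all of T2 = {X2, X3, X4, X5, X6}, so the common attributes are not a superkey of either fragment. The join is lossy.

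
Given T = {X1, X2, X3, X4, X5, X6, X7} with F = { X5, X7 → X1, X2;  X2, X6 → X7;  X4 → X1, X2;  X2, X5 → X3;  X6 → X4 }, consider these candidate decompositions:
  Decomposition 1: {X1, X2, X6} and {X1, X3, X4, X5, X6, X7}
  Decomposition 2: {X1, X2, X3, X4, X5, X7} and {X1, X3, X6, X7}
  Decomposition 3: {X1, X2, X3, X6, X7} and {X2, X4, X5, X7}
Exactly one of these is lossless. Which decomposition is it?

Decomposition 1: common = {X1, X6}, closure = {X1, X2, X4, X6, X7} → lossless.
Decomposition 2: common = {X1, X3, X7}, closure = {X1, X3, X7} → lossy.
Decomposition 3: common = {X2, X7}, closure = {X2, X7} → lossy.

Decomposition 1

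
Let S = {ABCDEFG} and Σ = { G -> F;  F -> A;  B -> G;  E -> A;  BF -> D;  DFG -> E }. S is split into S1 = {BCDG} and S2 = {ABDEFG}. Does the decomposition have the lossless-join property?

Yes

Common attributes: S1 ∩ S2 = {BDG}.
Closure of {BDG}: G → F applies, adding F; F → A applies, adding A; DFG → E applies, adding E. So (BDG)⁺ = {ABDEFG}.
This closure contains every attribute of S2, so S1 ∩ S2 → S2. The join is lossless.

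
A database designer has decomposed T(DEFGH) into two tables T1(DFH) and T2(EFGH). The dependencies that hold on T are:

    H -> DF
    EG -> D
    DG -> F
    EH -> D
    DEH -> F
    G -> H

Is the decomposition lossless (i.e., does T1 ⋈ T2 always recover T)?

Yes

Common attributes: T1 ∩ T2 = {FH}.
Closure of {FH}: H → DF applies, adding D. So (FH)⁺ = {DFH}.
This closure contains every attribute of T1, so T1 ∩ T2 → T1. The join is lossless.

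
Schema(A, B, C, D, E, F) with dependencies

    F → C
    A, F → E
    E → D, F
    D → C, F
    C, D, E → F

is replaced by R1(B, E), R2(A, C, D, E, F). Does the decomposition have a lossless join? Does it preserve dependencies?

lossy but dependency-preserving

Lossless test: (E)⁺ = {C, D, E, F}, which is a superkey of neither fragment — lossy.
Dependency preservation: every FD's attributes lie within a single fragment, so each can be enforced locally — preserved.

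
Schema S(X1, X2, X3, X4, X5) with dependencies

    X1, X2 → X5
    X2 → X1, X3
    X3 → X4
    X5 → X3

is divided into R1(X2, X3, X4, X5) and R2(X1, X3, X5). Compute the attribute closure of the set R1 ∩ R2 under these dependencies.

X3, X4, X5

R1 ∩ R2 = {X3, X5}.
X3 → X4 applies, adding X4
Closure: {X3, X4, X5}.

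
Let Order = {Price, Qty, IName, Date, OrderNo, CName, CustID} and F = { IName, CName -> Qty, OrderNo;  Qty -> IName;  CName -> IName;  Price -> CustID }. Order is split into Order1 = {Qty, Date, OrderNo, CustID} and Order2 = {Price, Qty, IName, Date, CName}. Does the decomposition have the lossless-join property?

Common attributes: Order1 ∩ Order2 = {Qty, Date}.
Closure of {Qty, Date}: Qty → IName applies, adding IName. So (Qty, Date)⁺ = {Qty, IName, Date}.
The closure contains neither all of Order1 = {Qty, Date, OrderNo, CustID} nor all of Order2 = {Price, Qty, IName, Date, CName}, so the common attributes are not a superkey of either fragment. The join is lossy.

No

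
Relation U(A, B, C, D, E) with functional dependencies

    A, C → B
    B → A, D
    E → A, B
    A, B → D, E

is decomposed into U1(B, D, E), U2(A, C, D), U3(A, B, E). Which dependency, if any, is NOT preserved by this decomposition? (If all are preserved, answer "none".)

A, C → B

Check A, C → B: no single fragment contains all of {A, B, C}, and the restricted closure of {A, C} across the fragments never reaches {B}.
B → A, D is preserved.
E → A, B is preserved.
A, B → D, E is preserved.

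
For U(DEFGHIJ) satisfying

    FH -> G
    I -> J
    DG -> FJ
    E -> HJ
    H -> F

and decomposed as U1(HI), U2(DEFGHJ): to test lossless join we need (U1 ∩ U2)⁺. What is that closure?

FGH

U1 ∩ U2 = {H}.
H → F applies, adding F
FH → G applies, adding G
Closure: {FGH}.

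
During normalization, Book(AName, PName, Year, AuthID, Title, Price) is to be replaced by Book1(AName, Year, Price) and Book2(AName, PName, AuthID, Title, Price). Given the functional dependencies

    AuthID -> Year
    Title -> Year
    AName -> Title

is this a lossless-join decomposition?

Yes

Common attributes: Book1 ∩ Book2 = {AName, Price}.
Closure of {AName, Price}: AName → Title applies, adding Title; Title → Year applies, adding Year. So (AName, Price)⁺ = {AName, Year, Title, Price}.
This closure contains every attribute of Book1, so Book1 ∩ Book2 → Book1. The join is lossless.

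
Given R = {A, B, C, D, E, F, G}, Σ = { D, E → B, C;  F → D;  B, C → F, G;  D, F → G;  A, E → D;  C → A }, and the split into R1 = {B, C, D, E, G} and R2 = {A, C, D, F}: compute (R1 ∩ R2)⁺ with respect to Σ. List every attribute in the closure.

R1 ∩ R2 = {C, D}.
C → A applies, adding A
Closure: {A, C, D}.

A, C, D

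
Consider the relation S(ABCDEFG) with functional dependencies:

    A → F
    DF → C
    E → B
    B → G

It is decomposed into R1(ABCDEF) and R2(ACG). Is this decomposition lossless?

No

Common attributes: R1 ∩ R2 = {AC}.
Closure of {AC}: A → F applies, adding F. So (AC)⁺ = {ACF}.
The closure contains neither all of R1 = {ABCDEF} nor all of R2 = {ACG}, so the common attributes are not a superkey of either fragment. The join is lossy.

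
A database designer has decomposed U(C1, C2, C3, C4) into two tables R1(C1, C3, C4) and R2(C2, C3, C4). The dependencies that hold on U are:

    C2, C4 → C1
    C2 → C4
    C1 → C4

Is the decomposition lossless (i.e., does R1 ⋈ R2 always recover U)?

No

Common attributes: R1 ∩ R2 = {C3, C4}.
No dependency enlarges {C3, C4}, so (C3, C4)⁺ = {C3, C4}.
The closure contains neither all of R1 = {C1, C3, C4} nor all of R2 = {C2, C3, C4}, so the common attributes are not a superkey of either fragment. The join is lossy.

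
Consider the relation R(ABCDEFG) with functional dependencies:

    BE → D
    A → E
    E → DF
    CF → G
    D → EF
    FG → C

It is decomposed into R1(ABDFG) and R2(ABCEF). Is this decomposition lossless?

No

Common attributes: R1 ∩ R2 = {ABF}.
Closure of {ABF}: A → E applies, adding E; E → DF applies, adding D. So (ABF)⁺ = {ABDEF}.
The closure contains neither all of R1 = {ABDFG} nor all of R2 = {ABCEF}, so the common attributes are not a superkey of either fragment. The join is lossy.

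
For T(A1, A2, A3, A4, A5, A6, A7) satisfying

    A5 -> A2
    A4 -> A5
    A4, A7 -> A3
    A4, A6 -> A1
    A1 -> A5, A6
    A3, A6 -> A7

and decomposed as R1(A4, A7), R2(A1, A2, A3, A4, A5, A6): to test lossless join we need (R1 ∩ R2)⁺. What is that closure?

R1 ∩ R2 = {A4}.
A4 → A5 applies, adding A5
A5 → A2 applies, adding A2
Closure: {A2, A4, A5}.

A2, A4, A5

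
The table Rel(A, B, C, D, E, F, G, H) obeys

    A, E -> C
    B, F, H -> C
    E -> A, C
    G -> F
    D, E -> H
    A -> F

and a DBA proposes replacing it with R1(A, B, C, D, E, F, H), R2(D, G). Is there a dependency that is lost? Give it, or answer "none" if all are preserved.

Check G → F: no single fragment contains all of {F, G}, and the restricted closure of {G} across the fragments never reaches {F}.
A, E → C is preserved.
B, F, H → C is preserved.
E → A, C is preserved.
D, E → H is preserved.
A → F is preserved.

G -> F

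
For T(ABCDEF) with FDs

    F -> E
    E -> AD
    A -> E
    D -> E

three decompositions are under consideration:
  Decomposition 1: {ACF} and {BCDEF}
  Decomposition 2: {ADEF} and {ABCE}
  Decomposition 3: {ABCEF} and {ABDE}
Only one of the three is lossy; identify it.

Decomposition 2

Decomposition 1: common = {CF}, closure = {ACDEF} → lossless.
Decomposition 2: common = {AE}, closure = {ADE} → lossy.
Decomposition 3: common = {ABE}, closure = {ABDE} → lossless.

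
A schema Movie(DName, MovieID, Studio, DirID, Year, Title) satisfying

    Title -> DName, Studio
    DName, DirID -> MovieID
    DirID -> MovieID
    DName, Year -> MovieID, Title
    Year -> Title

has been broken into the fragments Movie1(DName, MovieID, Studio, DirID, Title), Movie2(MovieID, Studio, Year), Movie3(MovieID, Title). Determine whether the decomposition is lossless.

Chase test. Columns are DName, MovieID, Studio, DirID, Year, Title; row i has aⱼ where attribute j ∈ Moviei, else bᵢⱼ.
Initial tableau (one row per fragment):
  row 1: a1 a2 a3 a4 b15 a6
  row 2: b21 a2 a3 b24 a5 b26
  row 3: b31 a2 b33 b34 b35 a6
Rows 1 and 3 agree on Title; apply Title→DName, Studio and equate their DName, Studio entries.
No row becomes fully distinguished — the join is lossy.

No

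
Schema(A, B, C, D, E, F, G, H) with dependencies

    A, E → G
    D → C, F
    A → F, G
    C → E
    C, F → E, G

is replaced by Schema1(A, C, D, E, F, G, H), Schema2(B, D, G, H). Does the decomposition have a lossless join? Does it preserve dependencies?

lossy but dependency-preserving

Lossless test: (D, G, H)⁺ = {C, D, E, F, G, H}, which is a superkey of neither fragment — lossy.
Dependency preservation: every FD's attributes lie within a single fragment, so each can be enforced locally — preserved.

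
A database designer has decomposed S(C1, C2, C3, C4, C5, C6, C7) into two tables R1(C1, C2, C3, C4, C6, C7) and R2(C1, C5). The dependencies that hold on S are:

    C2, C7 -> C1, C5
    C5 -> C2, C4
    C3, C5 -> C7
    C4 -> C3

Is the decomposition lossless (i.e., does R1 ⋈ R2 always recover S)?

No

Common attributes: R1 ∩ R2 = {C1}.
No dependency enlarges {C1}, so (C1)⁺ = {C1}.
The closure contains neither all of R1 = {C1, C2, C3, C4, C6, C7} nor all of R2 = {C1, C5}, so the common attributes are not a superkey of either fragment. The join is lossy.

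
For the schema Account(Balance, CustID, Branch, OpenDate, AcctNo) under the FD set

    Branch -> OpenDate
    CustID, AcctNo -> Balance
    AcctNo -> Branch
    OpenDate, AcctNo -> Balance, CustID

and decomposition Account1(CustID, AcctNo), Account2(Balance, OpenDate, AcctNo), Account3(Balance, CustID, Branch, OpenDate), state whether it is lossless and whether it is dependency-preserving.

Lossless test (chase): Rows 1 and 2 agree on AcctNo; apply AcctNo→Branch and equate their Branch entries. Rows 1 and 2 agree on Branch; apply Branch→OpenDate and equate their OpenDate entries. Rows 1 and 2 agree on OpenDate, AcctNo; apply OpenDate, AcctNo→Balance, CustID and equate their Balance, CustID entries. No row becomes fully distinguished — the join is lossy.
Dependency preservation: the restricted closure of {AcctNo} across the fragments never reaches {Branch}, so AcctNo → Branch cannot be enforced without a join — not preserved.

lossy and not dependency-preserving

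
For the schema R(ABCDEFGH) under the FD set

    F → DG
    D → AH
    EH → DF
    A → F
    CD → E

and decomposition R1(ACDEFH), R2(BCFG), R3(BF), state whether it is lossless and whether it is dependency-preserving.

Lossless test (chase): Rows 1 and 2 agree on F; apply F→DG and equate their DG entries. Rows 1 and 3 agree on F; apply F→DG and equate their DG entries. Rows 1 and 2 agree on D; apply D→AH and equate their AH entries. Rows 1 and 3 agree on D; apply D→AH and equate their AH entries. Rows 1 and 2 agree on CD; apply CD→E and equate their E entries. Row 2 is now all distinguished symbols — the join is lossless.
Dependency preservation: F → DG is not contained in any single fragment, but the restricted closure of its left-hand side across the fragments still reaches the right-hand side; the remaining FDs each lie inside some fragment. All dependencies are preserved.

lossless and dependency-preserving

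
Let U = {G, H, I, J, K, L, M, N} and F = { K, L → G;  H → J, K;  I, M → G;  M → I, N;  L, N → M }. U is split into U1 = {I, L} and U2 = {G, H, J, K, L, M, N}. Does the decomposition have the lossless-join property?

No

Common attributes: U1 ∩ U2 = {L}.
No dependency enlarges {L}, so (L)⁺ = {L}.
The closure contains neither all of U1 = {I, L} nor all of U2 = {G, H, J, K, L, M, N}, so the common attributes are not a superkey of either fragment. The join is lossy.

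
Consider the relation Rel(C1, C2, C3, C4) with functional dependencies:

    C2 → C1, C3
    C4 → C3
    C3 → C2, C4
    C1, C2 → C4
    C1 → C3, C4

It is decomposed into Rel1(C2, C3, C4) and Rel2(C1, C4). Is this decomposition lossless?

Common attributes: Rel1 ∩ Rel2 = {C4}.
Closure of {C4}: C4 → C3 applies, adding C3; C3 → C2, C4 applies, adding C2; C2 → C1, C3 applies, adding C1. So (C4)⁺ = {C1, C2, C3, C4}.
This closure contains every attribute of Rel1, so Rel1 ∩ Rel2 → Rel1. The join is lossless.

Yes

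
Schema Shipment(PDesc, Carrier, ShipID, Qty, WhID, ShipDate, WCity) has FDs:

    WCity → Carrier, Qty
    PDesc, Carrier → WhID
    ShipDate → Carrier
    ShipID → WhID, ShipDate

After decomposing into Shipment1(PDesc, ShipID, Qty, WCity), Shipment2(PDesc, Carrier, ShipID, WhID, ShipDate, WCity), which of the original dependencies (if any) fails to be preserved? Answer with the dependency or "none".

none

WCity → Carrier, Qty: restricted closure across fragments reaches Carrier, Qty.
PDesc, Carrier → WhID lies within Shipment2.
ShipDate → Carrier lies within Shipment2.
ShipID → WhID, ShipDate lies within Shipment2.
Every dependency is enforceable on the fragments, so the decomposition is dependency-preserving.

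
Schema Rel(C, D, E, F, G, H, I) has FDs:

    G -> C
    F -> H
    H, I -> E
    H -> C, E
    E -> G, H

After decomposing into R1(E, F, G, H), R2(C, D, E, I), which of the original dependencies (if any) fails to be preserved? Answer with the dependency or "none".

G -> C

Check G → C: no single fragment contains all of {C, G}, and the restricted closure of {G} across the fragments never reaches {C}.
F → H is preserved.
H, I → E is preserved.
H → C, E is preserved.
E → G, H is preserved.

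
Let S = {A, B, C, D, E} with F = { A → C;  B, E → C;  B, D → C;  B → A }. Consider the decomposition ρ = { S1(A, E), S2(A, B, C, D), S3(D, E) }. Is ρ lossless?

Chase test. Columns are A, B, C, D, E; row i has aⱼ where attribute j ∈ Si, else bᵢⱼ.
Initial tableau (one row per fragment):
  row 1: a1 b12 b13 b14 a5
  row 2: a1 a2 a3 a4 b25
  row 3: b31 b32 b33 a4 a5
Rows 1 and 2 agree on A; apply A→C and equate their C entries.
No row becomes fully distinguished — the join is lossy.

No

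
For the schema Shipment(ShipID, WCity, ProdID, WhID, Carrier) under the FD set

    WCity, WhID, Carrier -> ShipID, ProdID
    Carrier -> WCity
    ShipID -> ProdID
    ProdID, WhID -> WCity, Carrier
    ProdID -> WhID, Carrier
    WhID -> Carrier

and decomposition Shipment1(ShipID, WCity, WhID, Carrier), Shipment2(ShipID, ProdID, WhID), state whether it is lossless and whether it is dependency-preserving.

Lossless test: (ShipID, WhID)⁺ = {ShipID, WCity, ProdID, WhID, Carrier}, which contains all of one fragment — lossless.
Dependency preservation: WCity, WhID, Carrier → ShipID, ProdID; ProdID, WhID → WCity, Carrier; ProdID → WhID, Carrier are not contained in any single fragment, but the restricted closure of each left-hand side across the fragments still reaches the right-hand side; the remaining FDs each lie inside some fragment. All dependencies are preserved.

lossless and dependency-preserving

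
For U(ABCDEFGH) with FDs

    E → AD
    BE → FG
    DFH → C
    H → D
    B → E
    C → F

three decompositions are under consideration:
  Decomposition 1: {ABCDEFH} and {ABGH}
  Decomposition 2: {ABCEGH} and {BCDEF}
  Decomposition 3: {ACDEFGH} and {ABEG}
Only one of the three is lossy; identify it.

Decomposition 3

Decomposition 1: common = {ABH}, closure = {ABCDEFGH} → lossless.
Decomposition 2: common = {BCE}, closure = {ABCDEFG} → lossless.
Decomposition 3: common = {AEG}, closure = {ADEG} → lossy.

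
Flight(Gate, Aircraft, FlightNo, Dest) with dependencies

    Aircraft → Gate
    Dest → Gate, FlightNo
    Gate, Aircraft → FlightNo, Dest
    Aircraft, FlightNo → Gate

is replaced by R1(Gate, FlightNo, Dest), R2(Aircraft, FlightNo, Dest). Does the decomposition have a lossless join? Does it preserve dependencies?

lossless and dependency-preserving

Lossless test: (FlightNo, Dest)⁺ = {Gate, FlightNo, Dest}, which contains all of one fragment — lossless.
Dependency preservation: Aircraft → Gate; Gate, Aircraft → FlightNo, Dest; Aircraft, FlightNo → Gate are not contained in any single fragment, but the restricted closure of each left-hand side across the fragments still reaches the right-hand side; the remaining FDs each lie inside some fragment. All dependencies are preserved.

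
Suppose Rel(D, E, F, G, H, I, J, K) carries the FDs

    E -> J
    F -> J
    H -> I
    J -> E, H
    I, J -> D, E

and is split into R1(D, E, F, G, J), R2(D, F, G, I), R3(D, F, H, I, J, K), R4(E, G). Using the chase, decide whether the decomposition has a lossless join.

No

Chase test. Columns are D, E, F, G, H, I, J, K; row i has aⱼ where attribute j ∈ Ri, else bᵢⱼ.
Initial tableau (one row per fragment):
  row 1: a1 a2 a3 a4 b15 b16 a7 b18
  row 2: a1 b22 a3 a4 b25 a6 b27 b28
  row 3: a1 b32 a3 b34 a5 a6 a7 a8
  row 4: b41 a2 b43 a4 b45 b46 b47 b48
Rows 1 and 4 agree on E; apply E→J and equate their J entries.
Rows 1 and 2 agree on F; apply F→J and equate their J entries.
Rows 1 and 2 agree on J; apply J→E, H and equate their E, H entries.
Rows 1 and 3 agree on J; apply J→E, H and equate their E, H entries.
Rows 1 and 4 agree on J; apply J→E, H and equate their E, H entries.
Rows 1 and 2 agree on H; apply H→I and equate their I entries.
Rows 1 and 4 agree on H; apply H→I and equate their I entries.
Rows 1 and 4 agree on I, J; apply I, J→D, E and equate their D, E entries.
No row becomes fully distinguished — the join is lossy.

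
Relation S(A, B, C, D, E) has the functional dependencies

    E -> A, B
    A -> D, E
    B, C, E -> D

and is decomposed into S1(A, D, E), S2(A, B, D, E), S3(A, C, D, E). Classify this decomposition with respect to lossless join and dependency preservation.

Lossless test (chase): Rows 1 and 2 agree on E; apply E→A, B and equate their A, B entries. Rows 1 and 3 agree on E; apply E→A, B and equate their A, B entries. Row 3 is now all distinguished symbols — the join is lossless.
Dependency preservation: B, C, E → D is not contained in any single fragment, but the restricted closure of its left-hand side across the fragments still reaches the right-hand side; the remaining FDs each lie inside some fragment. All dependencies are preserved.

lossless and dependency-preserving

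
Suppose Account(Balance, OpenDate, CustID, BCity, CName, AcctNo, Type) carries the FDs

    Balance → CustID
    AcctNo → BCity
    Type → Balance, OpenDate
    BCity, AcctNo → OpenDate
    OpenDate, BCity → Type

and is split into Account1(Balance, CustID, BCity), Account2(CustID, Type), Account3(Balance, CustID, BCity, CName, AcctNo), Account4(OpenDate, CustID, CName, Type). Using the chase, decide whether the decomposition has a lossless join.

No

Chase test. Columns are Balance, OpenDate, CustID, BCity, CName, AcctNo, Type; row i has aⱼ where attribute j ∈ Accounti, else bᵢⱼ.
Initial tableau (one row per fragment):
  row 1: a1 b12 a3 a4 b15 b16 b17
  row 2: b21 b22 a3 b24 b25 b26 a7
  row 3: a1 b32 a3 a4 a5 a6 b37
  row 4: b41 a2 a3 b44 a5 b46 a7
Rows 2 and 4 agree on Type; apply Type→Balance, OpenDate and equate their Balance, OpenDate entries.
No row becomes fully distinguished — the join is lossy.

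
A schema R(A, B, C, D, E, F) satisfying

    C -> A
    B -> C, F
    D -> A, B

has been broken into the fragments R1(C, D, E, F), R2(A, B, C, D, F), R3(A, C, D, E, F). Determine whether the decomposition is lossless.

Yes

Chase test. Columns are A, B, C, D, E, F; row i has aⱼ where attribute j ∈ Ri, else bᵢⱼ.
Initial tableau (one row per fragment):
  row 1: b11 b12 a3 a4 a5 a6
  row 2: a1 a2 a3 a4 b25 a6
  row 3: a1 b32 a3 a4 a5 a6
Rows 1 and 2 agree on C; apply C→A and equate their A entries.
Rows 1 and 2 agree on D; apply D→A, B and equate their A, B entries.
Rows 1 and 3 agree on D; apply D→A, B and equate their A, B entries.
Row 1 is now all distinguished symbols — the join is lossless.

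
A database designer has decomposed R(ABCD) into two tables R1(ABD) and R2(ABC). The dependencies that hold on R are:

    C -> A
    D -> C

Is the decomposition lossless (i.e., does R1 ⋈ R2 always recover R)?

No

Common attributes: R1 ∩ R2 = {AB}.
No dependency enlarges {AB}, so (AB)⁺ = {AB}.
The closure contains neither all of R1 = {ABD} nor all of R2 = {ABC}, so the common attributes are not a superkey of either fragment. The join is lossy.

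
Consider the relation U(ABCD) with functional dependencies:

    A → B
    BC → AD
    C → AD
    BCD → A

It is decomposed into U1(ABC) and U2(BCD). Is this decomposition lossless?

Yes

Common attributes: U1 ∩ U2 = {BC}.
Closure of {BC}: BC → AD applies, adding AD. So (BC)⁺ = {ABCD}.
This closure contains every attribute of U1, so U1 ∩ U2 → U1. The join is lossless.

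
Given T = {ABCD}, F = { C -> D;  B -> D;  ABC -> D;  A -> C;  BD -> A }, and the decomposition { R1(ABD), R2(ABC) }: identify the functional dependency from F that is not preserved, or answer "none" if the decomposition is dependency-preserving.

C -> D

Check C → D: no single fragment contains all of {CD}, and the restricted closure of {C} across the fragments never reaches {D}.
B → D is preserved.
ABC → D is preserved.
A → C is preserved.
BD → A is preserved.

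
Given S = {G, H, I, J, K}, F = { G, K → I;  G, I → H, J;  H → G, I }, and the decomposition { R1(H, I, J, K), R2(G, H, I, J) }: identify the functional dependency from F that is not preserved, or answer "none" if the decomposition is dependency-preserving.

G, K → I

Check G, K → I: no single fragment contains all of {G, I, K}, and the restricted closure of {G, K} across the fragments never reaches {I}.
G, I → H, J is preserved.
H → G, I is preserved.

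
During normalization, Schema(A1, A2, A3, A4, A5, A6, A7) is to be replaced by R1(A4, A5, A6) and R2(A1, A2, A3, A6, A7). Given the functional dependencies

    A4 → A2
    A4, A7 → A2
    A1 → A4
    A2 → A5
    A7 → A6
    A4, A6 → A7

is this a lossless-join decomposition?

Common attributes: R1 ∩ R2 = {A6}.
No dependency enlarges {A6}, so (A6)⁺ = {A6}.
The closure contains neither all of R1 = {A4, A5, A6} nor all of R2 = {A1, A2, A3, A6, A7}, so the common attributes are not a superkey of either fragment. The join is lossy.

No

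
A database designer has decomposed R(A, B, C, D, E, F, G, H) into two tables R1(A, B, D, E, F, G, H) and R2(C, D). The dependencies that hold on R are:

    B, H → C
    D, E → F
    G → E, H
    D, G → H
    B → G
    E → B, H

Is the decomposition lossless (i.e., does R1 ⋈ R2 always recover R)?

No

Common attributes: R1 ∩ R2 = {D}.
No dependency enlarges {D}, so (D)⁺ = {D}.
The closure contains neither all of R1 = {A, B, D, E, F, G, H} nor all of R2 = {C, D}, so the common attributes are not a superkey of either fragment. The join is lossy.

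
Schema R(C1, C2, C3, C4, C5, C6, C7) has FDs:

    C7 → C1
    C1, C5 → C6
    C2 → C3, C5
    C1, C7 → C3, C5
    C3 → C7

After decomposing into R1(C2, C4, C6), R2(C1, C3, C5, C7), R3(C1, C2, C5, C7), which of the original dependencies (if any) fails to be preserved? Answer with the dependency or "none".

Check C1, C5 → C6: no single fragment contains all of {C1, C5, C6}, and the restricted closure of {C1, C5} across the fragments never reaches {C6}.
C7 → C1 is preserved.
C2 → C3, C5 is preserved.
C1, C7 → C3, C5 is preserved.
C3 → C7 is preserved.

C1, C5 → C6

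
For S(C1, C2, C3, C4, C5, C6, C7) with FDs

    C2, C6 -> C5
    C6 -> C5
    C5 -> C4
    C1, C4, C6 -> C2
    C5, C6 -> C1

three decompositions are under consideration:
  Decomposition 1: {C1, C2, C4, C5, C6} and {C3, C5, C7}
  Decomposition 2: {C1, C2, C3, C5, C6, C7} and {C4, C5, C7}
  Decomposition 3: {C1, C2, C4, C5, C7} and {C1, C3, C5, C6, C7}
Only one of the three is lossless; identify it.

Decomposition 1: common = {C5}, closure = {C4, C5} → lossy.
Decomposition 2: common = {C5, C7}, closure = {C4, C5, C7} → lossless.
Decomposition 3: common = {C1, C5, C7}, closure = {C1, C4, C5, C7} → lossy.

Decomposition 2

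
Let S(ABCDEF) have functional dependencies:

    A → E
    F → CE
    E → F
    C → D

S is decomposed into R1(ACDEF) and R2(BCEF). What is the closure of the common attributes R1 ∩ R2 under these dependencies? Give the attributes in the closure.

R1 ∩ R2 = {CEF}.
C → D applies, adding D
Closure: {CDEF}.

CDEF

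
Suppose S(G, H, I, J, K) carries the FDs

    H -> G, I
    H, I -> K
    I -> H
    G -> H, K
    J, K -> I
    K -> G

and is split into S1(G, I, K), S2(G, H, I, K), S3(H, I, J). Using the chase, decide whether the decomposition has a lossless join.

Yes

Chase test. Columns are G, H, I, J, K; row i has aⱼ where attribute j ∈ Si, else bᵢⱼ.
Initial tableau (one row per fragment):
  row 1: a1 b12 a3 b14 a5
  row 2: a1 a2 a3 b24 a5
  row 3: b31 a2 a3 a4 b35
Rows 2 and 3 agree on H; apply H→G, I and equate their G, I entries.
Rows 2 and 3 agree on H, I; apply H, I→K and equate their K entries.
Rows 1 and 2 agree on I; apply I→H and equate their H entries.
Row 3 is now all distinguished symbols — the join is lossless.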